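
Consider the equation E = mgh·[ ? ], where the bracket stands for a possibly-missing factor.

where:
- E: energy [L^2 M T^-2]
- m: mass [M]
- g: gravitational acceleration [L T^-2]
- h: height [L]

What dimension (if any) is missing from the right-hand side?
Nothing is missing — the bracketed factor must be dimensionless.

E has dimensions [L^2 M T^-2] and mgh already has dimensions [L^2 M T^-2], so E = mgh is dimensionally complete.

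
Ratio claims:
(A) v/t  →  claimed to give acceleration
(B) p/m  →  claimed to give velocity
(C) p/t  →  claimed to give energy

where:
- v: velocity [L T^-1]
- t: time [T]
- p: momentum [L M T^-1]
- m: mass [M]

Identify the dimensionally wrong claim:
(C) p/t does not give energy

(A) v/t: [L T^-2] = acceleration [L T^-2] ✓
(B) p/m: [L T^-1] = velocity [L T^-1] ✓
(C) p/t: [L M T^-2] ≠ energy [L^2 M T^-2] ✗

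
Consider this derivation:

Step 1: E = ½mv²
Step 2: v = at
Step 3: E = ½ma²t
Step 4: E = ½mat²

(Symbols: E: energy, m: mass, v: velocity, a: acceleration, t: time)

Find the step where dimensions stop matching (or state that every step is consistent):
Step 3

Step 1: E = ½mv² → LHS [L^2 M T^-2], RHS [L^2 M T^-2] ✓
Step 2: v = at → LHS [L T^-1], RHS [L T^-1] ✓
Step 3: E = ½ma²t → LHS [L^2 M T^-2], RHS [L^2 M T^-3] ✗

The first dimensional inconsistency appears in step 3: E = ½ma²t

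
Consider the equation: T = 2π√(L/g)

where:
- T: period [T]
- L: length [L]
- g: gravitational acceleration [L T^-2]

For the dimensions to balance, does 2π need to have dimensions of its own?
No

T has dimensions [T] and √(L/g) already has dimensions [T], so the equation balances without 2π contributing any dimensions. 2π is a pure (dimensionless) number; changing or removing it would not affect dimensional consistency.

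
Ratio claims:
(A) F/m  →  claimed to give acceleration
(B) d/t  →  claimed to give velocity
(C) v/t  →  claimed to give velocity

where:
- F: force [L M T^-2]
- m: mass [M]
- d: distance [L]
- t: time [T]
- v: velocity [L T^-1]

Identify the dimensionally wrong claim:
(C) v/t does not give velocity

(A) F/m: [L T^-2] = acceleration [L T^-2] ✓
(B) d/t: [L T^-1] = velocity [L T^-1] ✓
(C) v/t: [L T^-2] ≠ velocity [L T^-1] ✗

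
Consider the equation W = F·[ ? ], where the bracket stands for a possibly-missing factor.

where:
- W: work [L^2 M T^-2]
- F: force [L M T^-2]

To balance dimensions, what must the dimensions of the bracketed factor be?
[L] — length (e.g. a distance d)

W has dimensions [L^2 M T^-2]; F has dimensions [L M T^-2].
The bracketed factor must supply [L^2 M T^-2] / [L M T^-2] = [L].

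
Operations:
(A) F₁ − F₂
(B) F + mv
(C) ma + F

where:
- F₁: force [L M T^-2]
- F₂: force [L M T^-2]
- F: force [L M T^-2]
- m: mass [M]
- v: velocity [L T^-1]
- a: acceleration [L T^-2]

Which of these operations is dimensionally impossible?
(B) F + mv

(A) F₁ − F₂: F₁ [L M T^-2] and F₂ [L M T^-2] — same dimensions ✓
(B) F + mv: F [L M T^-2] and mv [L M T^-1] — different dimensions cannot be added/subtracted ✗
(C) ma + F: ma [L M T^-2] and F [L M T^-2] — same dimensions ✓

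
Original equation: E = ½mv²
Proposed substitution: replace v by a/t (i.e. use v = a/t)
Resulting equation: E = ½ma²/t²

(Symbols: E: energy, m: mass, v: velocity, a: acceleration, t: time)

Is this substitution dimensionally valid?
No

[v] = [L T^-1] and [a/t] = [L T^-3]. These differ, so the substitution replaces a quantity by one of different dimensions and the result E = ½ma²/t² has LHS [L^2 M T^-2] vs RHS [L^2 M T^-6] — inconsistent.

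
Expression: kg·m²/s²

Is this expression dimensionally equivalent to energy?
Yes

The expression kg·m²/s² has dimensions [L^2 M T^-2], which is exactly energy [L^2 M T^-2].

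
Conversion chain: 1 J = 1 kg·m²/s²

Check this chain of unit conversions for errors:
The chain is correct (no errors).

Correct: Joule is defined as kg·m²/s²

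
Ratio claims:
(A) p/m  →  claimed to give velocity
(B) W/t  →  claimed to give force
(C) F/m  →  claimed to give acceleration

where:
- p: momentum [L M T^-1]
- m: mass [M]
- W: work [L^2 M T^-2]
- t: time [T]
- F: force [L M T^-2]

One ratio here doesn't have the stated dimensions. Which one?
(B) W/t does not give force

(A) p/m: [L T^-1] = velocity [L T^-1] ✓
(B) W/t: [L^2 M T^-3] ≠ force [L M T^-2] ✗
(C) F/m: [L T^-2] = acceleration [L T^-2] ✓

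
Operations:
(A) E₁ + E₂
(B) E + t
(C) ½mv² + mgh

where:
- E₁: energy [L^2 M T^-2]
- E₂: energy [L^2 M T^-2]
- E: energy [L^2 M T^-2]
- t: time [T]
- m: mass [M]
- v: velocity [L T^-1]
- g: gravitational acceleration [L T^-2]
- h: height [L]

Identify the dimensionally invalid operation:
(B) E + t

(A) E₁ + E₂: E₁ [L^2 M T^-2] and E₂ [L^2 M T^-2] — same dimensions ✓
(B) E + t: E [L^2 M T^-2] and t [T] — different dimensions cannot be added/subtracted ✗
(C) ½mv² + mgh: ½mv² [L^2 M T^-2] and mgh [L^2 M T^-2] — same dimensions ✓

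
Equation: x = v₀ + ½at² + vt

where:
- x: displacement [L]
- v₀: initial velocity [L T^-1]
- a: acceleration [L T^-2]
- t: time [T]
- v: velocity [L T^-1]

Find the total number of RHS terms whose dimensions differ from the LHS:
1

LHS x: [L]
- v₀: [L T^-1] ✗
- ½at²: [L] ✓
- vt: [L] ✓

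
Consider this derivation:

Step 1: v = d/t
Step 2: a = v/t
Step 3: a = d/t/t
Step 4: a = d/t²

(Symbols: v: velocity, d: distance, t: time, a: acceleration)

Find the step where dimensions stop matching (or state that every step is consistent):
No step introduces an error — all steps are dimensionally consistent.

Step 1: v = d/t → LHS [L T^-1], RHS [L T^-1] ✓
Step 2: a = v/t → LHS [L T^-2], RHS [L T^-2] ✓
Step 3: a = d/t/t → LHS [L T^-2], RHS [L T^-2] ✓
Step 4: a = d/t² → LHS [L T^-2], RHS [L T^-2] ✓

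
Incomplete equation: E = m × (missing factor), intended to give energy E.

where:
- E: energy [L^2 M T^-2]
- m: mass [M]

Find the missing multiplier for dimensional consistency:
v² (velocity squared), dimensions [L^2 T^-2]

E has dimensions [L^2 M T^-2] and m has dimensions [M].
The missing factor must have dimensions [L^2 M T^-2] / [M] = [L^2 T^-2], i.e. velocity squared (v²).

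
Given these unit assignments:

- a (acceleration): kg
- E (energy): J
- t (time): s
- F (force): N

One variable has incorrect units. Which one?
a

The variable a (acceleration) should have units m/s², not kg.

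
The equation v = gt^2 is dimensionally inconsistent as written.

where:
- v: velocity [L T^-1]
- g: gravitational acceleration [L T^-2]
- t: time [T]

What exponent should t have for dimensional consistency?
The exponent of t should be 1: v = gt

The LHS v has dimensions [L T^-1]; t has dimensions [T].
As written, the RHS gt^2 (exponent 2 on t) has dimensions [L], which does not match.
With exponent 1, the RHS gt has dimensions [L T^-1], matching the LHS.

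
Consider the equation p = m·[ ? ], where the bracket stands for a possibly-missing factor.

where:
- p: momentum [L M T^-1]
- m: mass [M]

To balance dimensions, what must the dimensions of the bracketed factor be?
[L T^-1] — velocity (e.g. v)

p has dimensions [L M T^-1]; m has dimensions [M].
The bracketed factor must supply [L M T^-1] / [M] = [L T^-1].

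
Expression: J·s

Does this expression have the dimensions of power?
No

The expression J·s has dimensions [L^2 M T^-1], but power has dimensions [L^2 M T^-3].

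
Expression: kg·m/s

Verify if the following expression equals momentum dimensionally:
Yes

The expression kg·m/s has dimensions [L M T^-1], which is exactly momentum [L M T^-1].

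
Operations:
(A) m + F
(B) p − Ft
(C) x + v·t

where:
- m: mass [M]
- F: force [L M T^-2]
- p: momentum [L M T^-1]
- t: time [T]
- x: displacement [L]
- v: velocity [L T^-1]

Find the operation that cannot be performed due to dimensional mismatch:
(A) m + F

(A) m + F: m [M] and F [L M T^-2] — different dimensions cannot be added/subtracted ✗
(B) p − Ft: p [L M T^-1] and Ft [L M T^-1] — same dimensions ✓
(C) x + v·t: x [L] and v·t [L] — same dimensions ✓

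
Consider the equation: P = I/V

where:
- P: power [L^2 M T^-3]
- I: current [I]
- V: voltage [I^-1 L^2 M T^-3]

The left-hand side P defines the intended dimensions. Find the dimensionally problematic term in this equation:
The right-hand side term I/V

P has dimensions [L^2 M T^-3], but I/V has dimensions [I^2 L^-2 M^-1 T^3], so the term I/V is dimensionally wrong for P.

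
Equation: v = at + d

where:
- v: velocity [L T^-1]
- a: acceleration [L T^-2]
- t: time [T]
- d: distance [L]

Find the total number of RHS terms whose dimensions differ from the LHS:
1

LHS v: [L T^-1]
- at: [L T^-1] ✓
- d: [L] ✗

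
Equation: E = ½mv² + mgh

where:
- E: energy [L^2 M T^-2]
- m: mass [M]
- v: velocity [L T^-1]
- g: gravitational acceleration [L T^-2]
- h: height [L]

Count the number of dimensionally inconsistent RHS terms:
0

LHS E: [L^2 M T^-2]
- ½mv²: [L^2 M T^-2] ✓
- mgh: [L^2 M T^-2] ✓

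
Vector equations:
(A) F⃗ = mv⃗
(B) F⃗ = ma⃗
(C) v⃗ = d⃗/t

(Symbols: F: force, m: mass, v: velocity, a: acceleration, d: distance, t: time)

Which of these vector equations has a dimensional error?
(A) F⃗ = mv⃗

(A) F⃗ = mv⃗: LHS [L M T^-2], RHS [L M T^-1] ✗ — mass times velocity is momentum, not force; should be ma⃗
(B) F⃗ = ma⃗: LHS [L M T^-2], RHS [L M T^-2] ✓ — Force and acceleration are vectors, mass is a scalar
(C) v⃗ = d⃗/t: LHS [L T^-1], RHS [L T^-1] ✓ — displacement (vector) divided by time (scalar)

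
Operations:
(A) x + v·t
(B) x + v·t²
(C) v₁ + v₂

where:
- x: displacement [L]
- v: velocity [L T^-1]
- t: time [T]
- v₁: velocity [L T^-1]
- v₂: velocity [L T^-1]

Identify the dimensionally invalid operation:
(B) x + v·t²

(A) x + v·t: x [L] and v·t [L] — same dimensions ✓
(B) x + v·t²: x [L] and v·t² [L T] — different dimensions cannot be added/subtracted ✗
(C) v₁ + v₂: v₁ [L T^-1] and v₂ [L T^-1] — same dimensions ✓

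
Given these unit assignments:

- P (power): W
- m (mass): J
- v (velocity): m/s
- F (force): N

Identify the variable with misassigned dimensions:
m

The variable m (mass) should have units kg, not J.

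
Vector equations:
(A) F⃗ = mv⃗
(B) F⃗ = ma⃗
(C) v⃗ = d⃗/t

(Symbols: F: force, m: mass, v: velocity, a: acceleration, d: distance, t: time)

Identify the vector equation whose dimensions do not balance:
(A) F⃗ = mv⃗

(A) F⃗ = mv⃗: LHS [L M T^-2], RHS [L M T^-1] ✗ — mass times velocity is momentum, not force; should be ma⃗
(B) F⃗ = ma⃗: LHS [L M T^-2], RHS [L M T^-2] ✓ — Force and acceleration are vectors, mass is a scalar
(C) v⃗ = d⃗/t: LHS [L T^-1], RHS [L T^-1] ✓ — displacement (vector) divided by time (scalar)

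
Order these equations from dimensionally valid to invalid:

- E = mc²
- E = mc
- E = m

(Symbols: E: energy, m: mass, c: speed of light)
Dimensionally correct: E = mc²
Dimensionally incorrect: E = mc, E = m
Ordered (correct first, then incorrect): E = mc², E = mc, E = m

- E = mc²: LHS [L^2 M T^-2], RHS [L^2 M T^-2] → correct ✓
- E = mc: LHS [L^2 M T^-2], RHS [L M T^-1] → incorrect ✗
- E = m: LHS [L^2 M T^-2], RHS [M] → incorrect ✗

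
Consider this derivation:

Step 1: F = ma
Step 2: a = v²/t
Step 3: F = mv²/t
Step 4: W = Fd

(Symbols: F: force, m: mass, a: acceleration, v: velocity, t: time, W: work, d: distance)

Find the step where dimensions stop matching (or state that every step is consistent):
Step 2

Step 1: F = ma → LHS [L M T^-2], RHS [L M T^-2] ✓
Step 2: a = v²/t → LHS [L T^-2], RHS [L^2 T^-3] ✗

The first dimensional inconsistency appears in step 2: a = v²/t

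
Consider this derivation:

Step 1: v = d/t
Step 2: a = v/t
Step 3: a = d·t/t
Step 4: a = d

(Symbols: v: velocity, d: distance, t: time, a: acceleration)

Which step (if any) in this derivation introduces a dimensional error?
Step 3

Step 1: v = d/t → LHS [L T^-1], RHS [L T^-1] ✓
Step 2: a = v/t → LHS [L T^-2], RHS [L T^-2] ✓
Step 3: a = d·t/t → LHS [L T^-2], RHS [L] ✗

The first dimensional inconsistency appears in step 3: a = d·t/t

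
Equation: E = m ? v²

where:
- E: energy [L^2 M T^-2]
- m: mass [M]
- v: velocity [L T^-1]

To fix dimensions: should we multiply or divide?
multiplication (×): E = m × v²

E [L^2 M T^-2]; m [M]; v² [L^2 T^-2].
m × v² → [L^2 M T^-2] ✓
m ÷ v² → [L^-2 M T^2] ✗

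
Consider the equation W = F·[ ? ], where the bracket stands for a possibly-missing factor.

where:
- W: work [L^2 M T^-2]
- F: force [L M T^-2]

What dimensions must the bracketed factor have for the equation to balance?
[L] — length (e.g. a distance d)

W has dimensions [L^2 M T^-2]; F has dimensions [L M T^-2].
The bracketed factor must supply [L^2 M T^-2] / [L M T^-2] = [L].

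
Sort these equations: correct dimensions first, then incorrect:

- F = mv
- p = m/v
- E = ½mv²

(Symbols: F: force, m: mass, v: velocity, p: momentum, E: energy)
Dimensionally correct: E = ½mv²
Dimensionally incorrect: F = mv, p = m/v
Ordered (correct first, then incorrect): E = ½mv², F = mv, p = m/v

- F = mv: LHS [L M T^-2], RHS [L M T^-1] → incorrect ✗
- p = m/v: LHS [L M T^-1], RHS [L^-1 M T] → incorrect ✗
- E = ½mv²: LHS [L^2 M T^-2], RHS [L^2 M T^-2] → correct ✓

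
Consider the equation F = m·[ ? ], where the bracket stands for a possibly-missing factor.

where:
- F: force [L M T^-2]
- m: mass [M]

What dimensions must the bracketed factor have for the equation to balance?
[L T^-2] — acceleration (e.g. a)

F has dimensions [L M T^-2]; m has dimensions [M].
The bracketed factor must supply [L M T^-2] / [M] = [L T^-2].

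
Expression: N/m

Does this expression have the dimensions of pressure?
No

The expression N/m has dimensions [M T^-2], but pressure has dimensions [L^-1 M T^-2].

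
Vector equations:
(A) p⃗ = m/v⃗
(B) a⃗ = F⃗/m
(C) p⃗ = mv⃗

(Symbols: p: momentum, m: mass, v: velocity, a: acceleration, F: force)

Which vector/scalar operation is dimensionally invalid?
(A) p⃗ = m/v⃗

(A) p⃗ = m/v⃗: LHS [L M T^-1], RHS [L^-1 M T] ✗ — momentum is mass times velocity; should be mv⃗ (and division by a vector is undefined)
(B) a⃗ = F⃗/m: LHS [L T^-2], RHS [L T^-2] ✓ — force (vector) divided by mass (scalar)
(C) p⃗ = mv⃗: LHS [L M T^-1], RHS [L M T^-1] ✓ — mass (scalar) times velocity (vector)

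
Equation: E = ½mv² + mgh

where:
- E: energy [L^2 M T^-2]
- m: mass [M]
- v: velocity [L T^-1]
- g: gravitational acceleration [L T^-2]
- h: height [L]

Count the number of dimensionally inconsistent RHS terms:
0

LHS E: [L^2 M T^-2]
- ½mv²: [L^2 M T^-2] ✓
- mgh: [L^2 M T^-2] ✓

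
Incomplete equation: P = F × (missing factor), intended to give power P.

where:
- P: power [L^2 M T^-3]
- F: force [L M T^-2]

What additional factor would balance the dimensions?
v (velocity), dimensions [L T^-1]

P has dimensions [L^2 M T^-3] and F has dimensions [L M T^-2].
The missing factor must have dimensions [L^2 M T^-3] / [L M T^-2] = [L T^-1], i.e. velocity (v).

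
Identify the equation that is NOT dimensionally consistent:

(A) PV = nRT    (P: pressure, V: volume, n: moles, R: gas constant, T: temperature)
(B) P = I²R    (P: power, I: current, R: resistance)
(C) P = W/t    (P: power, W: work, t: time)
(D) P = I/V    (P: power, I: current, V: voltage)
(D) P = I/V

The equation (D) P = I/V is dimensionally incorrect.

LHS (P): [L^2 M T^-3]
RHS (I/V): [I^2 L^-2 M^-1 T^3] ✗

The dimensions do not match. The other three equations balance.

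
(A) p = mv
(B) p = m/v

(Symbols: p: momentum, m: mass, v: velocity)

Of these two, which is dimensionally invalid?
(B)

(A) p = mv: LHS [L M T^-1], RHS [L M T^-1] ✓
(B) p = m/v: LHS [L M T^-1], RHS [L^-1 M T] ✗

Expression (B) p = m/v is dimensionally incorrect.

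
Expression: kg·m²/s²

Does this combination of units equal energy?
Yes

The expression kg·m²/s² has dimensions [L^2 M T^-2], which is exactly energy [L^2 M T^-2].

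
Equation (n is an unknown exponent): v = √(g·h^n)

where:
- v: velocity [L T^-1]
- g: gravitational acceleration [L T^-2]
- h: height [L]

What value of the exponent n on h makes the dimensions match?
n = 1

v has dimensions [L T^-1]; h has dimensions [L].
With n = 1: √(g·h^1) has dimensions [L T^-1], matching the LHS ✓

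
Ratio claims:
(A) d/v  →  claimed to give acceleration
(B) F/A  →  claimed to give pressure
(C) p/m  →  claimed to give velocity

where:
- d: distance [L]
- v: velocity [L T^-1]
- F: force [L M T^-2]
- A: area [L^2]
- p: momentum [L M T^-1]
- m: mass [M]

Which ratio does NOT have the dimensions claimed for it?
(A) d/v does not give acceleration

(A) d/v: [T] ≠ acceleration [L T^-2] ✗
(B) F/A: [L^-1 M T^-2] = pressure [L^-1 M T^-2] ✓
(C) p/m: [L T^-1] = velocity [L T^-1] ✓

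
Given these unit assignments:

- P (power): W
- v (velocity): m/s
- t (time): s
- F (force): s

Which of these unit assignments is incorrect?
F

The variable F (force) should have units N, not s.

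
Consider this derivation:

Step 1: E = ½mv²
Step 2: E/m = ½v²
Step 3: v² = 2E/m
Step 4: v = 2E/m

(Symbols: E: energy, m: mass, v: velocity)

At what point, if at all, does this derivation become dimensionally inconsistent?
Step 4

Step 1: E = ½mv² → LHS [L^2 M T^-2], RHS [L^2 M T^-2] ✓
Step 2: E/m = ½v² → LHS [L^2 T^-2], RHS [L^2 T^-2] ✓
Step 3: v² = 2E/m → LHS [L^2 T^-2], RHS [L^2 T^-2] ✓
Step 4: v = 2E/m → LHS [L T^-1], RHS [L^2 T^-2] ✗

The first dimensional inconsistency appears in step 4: v = 2E/m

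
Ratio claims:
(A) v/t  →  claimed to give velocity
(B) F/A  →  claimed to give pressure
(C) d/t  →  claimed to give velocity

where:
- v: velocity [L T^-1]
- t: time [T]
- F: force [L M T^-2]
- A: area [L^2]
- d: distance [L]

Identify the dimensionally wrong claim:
(A) v/t does not give velocity

(A) v/t: [L T^-2] ≠ velocity [L T^-1] ✗
(B) F/A: [L^-1 M T^-2] = pressure [L^-1 M T^-2] ✓
(C) d/t: [L T^-1] = velocity [L T^-1] ✓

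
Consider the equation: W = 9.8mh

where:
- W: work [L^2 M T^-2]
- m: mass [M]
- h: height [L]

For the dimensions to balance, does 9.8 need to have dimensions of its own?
Yes

W has dimensions [L^2 M T^-2], while mh alone has dimensions [L M]. For the equation to balance, the factor 9.8 must carry dimensions [L T^-2] — it is a dimensional constant (a numerical value of a physical quantity with its units suppressed), not a pure number.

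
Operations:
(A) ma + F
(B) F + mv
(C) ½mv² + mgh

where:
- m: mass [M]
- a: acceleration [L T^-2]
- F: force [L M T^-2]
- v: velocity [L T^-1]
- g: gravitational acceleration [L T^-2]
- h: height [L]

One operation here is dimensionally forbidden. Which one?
(B) F + mv

(A) ma + F: ma [L M T^-2] and F [L M T^-2] — same dimensions ✓
(B) F + mv: F [L M T^-2] and mv [L M T^-1] — different dimensions cannot be added/subtracted ✗
(C) ½mv² + mgh: ½mv² [L^2 M T^-2] and mgh [L^2 M T^-2] — same dimensions ✓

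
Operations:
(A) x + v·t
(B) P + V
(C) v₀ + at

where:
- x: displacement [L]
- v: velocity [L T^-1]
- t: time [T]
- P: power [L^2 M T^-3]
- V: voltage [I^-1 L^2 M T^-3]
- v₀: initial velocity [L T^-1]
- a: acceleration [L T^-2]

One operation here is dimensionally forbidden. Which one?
(B) P + V

(A) x + v·t: x [L] and v·t [L] — same dimensions ✓
(B) P + V: P [L^2 M T^-3] and V [I^-1 L^2 M T^-3] — different dimensions cannot be added/subtracted ✗
(C) v₀ + at: v₀ [L T^-1] and at [L T^-1] — same dimensions ✓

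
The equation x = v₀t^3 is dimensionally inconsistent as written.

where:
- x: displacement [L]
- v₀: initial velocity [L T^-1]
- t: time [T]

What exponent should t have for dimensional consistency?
The exponent of t should be 1: x = v₀t

The LHS x has dimensions [L]; t has dimensions [T].
As written, the RHS v₀t^3 (exponent 3 on t) has dimensions [L T^2], which does not match.
With exponent 1, the RHS v₀t has dimensions [L], matching the LHS.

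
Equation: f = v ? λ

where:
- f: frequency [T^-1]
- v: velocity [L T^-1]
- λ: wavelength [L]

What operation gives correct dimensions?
division (÷): f = v ÷ λ

f [T^-1]; v [L T^-1]; λ [L].
v × λ → [L^2 T^-1] ✗
v ÷ λ → [T^-1] ✓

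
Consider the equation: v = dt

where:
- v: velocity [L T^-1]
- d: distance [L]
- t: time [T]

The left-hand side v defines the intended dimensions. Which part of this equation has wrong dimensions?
The right-hand side term dt

v has dimensions [L T^-1], but dt has dimensions [L T], so the term dt is dimensionally wrong for v.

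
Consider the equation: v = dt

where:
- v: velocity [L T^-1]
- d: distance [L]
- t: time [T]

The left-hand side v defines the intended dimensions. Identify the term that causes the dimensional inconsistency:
The right-hand side term dt

v has dimensions [L T^-1], but dt has dimensions [L T], so the term dt is dimensionally wrong for v.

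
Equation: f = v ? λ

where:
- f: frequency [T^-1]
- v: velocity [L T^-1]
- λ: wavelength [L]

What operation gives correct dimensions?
division (÷): f = v ÷ λ

f [T^-1]; v [L T^-1]; λ [L].
v × λ → [L^2 T^-1] ✗
v ÷ λ → [T^-1] ✓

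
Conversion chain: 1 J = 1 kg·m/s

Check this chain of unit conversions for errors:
The chain is incorrect (it contains an error).

Incorrect: Joule is kg·m²/s², not kg·m/s (that is momentum)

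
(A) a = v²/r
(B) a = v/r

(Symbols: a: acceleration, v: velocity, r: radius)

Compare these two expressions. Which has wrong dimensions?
(B)

(A) a = v²/r: LHS [L T^-2], RHS [L T^-2] ✓
(B) a = v/r: LHS [L T^-2], RHS [T^-1] ✗

Expression (B) a = v/r is dimensionally incorrect.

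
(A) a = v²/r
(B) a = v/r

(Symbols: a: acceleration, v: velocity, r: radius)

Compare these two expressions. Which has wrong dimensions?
(B)

(A) a = v²/r: LHS [L T^-2], RHS [L T^-2] ✓
(B) a = v/r: LHS [L T^-2], RHS [T^-1] ✗

Expression (B) a = v/r is dimensionally incorrect.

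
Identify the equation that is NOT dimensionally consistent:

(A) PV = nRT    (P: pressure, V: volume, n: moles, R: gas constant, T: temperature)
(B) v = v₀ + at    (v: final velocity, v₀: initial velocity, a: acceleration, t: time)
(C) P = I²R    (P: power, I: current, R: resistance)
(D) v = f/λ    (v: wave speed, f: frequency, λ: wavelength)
(D) v = f/λ

The equation (D) v = f/λ is dimensionally incorrect.

LHS (v): [L T^-1]
RHS (f/λ): [L^-1 T^-1] ✗

The dimensions do not match. The other three equations balance.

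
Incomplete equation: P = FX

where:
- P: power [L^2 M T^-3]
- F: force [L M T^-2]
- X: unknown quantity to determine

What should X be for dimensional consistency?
X = v (velocity), dimensions [L T^-1]

P has dimensions [L^2 M T^-3]; the rest of the RHS (F) has dimensions [L M T^-2].
So X must have dimensions [L T^-1] — X = v (velocity).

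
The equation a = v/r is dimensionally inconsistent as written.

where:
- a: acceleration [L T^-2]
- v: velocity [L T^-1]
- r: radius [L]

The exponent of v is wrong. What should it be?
The exponent of v should be 2: a = v^2/r

The LHS a has dimensions [L T^-2]; v has dimensions [L T^-1].
As written, the RHS v/r (exponent 1 on v) has dimensions [T^-1], which does not match.
With exponent 2, the RHS v^2/r has dimensions [L T^-2], matching the LHS.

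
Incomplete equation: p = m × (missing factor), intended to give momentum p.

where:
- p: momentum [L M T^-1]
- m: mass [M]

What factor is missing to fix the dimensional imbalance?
v (velocity), dimensions [L T^-1]

p has dimensions [L M T^-1] and m has dimensions [M].
The missing factor must have dimensions [L M T^-1] / [M] = [L T^-1], i.e. velocity (v).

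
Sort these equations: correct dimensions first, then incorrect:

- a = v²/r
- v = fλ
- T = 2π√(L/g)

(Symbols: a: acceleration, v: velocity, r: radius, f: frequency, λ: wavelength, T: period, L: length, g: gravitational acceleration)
Dimensionally correct: a = v²/r, v = fλ, T = 2π√(L/g)
Dimensionally incorrect: none
Ordered (correct first, then incorrect): a = v²/r, v = fλ, T = 2π√(L/g)

- a = v²/r: LHS [L T^-2], RHS [L T^-2] → correct ✓
- v = fλ: LHS [L T^-1], RHS [L T^-1] → correct ✓
- T = 2π√(L/g): LHS [T], RHS [T] → correct ✓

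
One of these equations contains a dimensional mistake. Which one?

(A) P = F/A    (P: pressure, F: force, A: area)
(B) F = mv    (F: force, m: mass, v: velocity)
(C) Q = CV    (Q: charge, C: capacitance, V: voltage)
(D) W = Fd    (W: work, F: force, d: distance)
(B) F = mv

The equation (B) F = mv is dimensionally incorrect.

LHS (F): [L M T^-2]
RHS (mv): [L M T^-1] ✗

The dimensions do not match. The other three equations balance.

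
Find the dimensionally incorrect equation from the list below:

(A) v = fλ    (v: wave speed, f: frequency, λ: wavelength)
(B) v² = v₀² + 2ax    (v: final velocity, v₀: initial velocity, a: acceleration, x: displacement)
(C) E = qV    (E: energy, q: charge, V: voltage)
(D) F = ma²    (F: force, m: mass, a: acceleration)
(D) F = ma²

The equation (D) F = ma² is dimensionally incorrect.

LHS (F): [L M T^-2]
RHS (ma²): [L^2 M T^-4] ✗

The dimensions do not match. The other three equations balance.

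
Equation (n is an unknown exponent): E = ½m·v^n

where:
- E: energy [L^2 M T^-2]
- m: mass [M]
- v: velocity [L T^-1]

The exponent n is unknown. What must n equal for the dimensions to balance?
n = 2

E has dimensions [L^2 M T^-2]; v has dimensions [L T^-1].
The rest of the RHS has dimensions [M], so v^n must supply [L^2 T^-2].
With n = 2: ½m·v^2 has dimensions [L^2 M T^-2], matching the LHS ✓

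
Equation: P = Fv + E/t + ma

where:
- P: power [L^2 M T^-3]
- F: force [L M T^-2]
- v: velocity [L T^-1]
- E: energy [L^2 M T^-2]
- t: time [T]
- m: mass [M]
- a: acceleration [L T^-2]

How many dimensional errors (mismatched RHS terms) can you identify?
1

LHS P: [L^2 M T^-3]
- Fv: [L^2 M T^-3] ✓
- E/t: [L^2 M T^-3] ✓
- ma: [L M T^-2] ✗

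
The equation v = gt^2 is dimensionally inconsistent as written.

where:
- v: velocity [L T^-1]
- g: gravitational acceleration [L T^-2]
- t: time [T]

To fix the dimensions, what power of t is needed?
The exponent of t should be 1: v = gt

The LHS v has dimensions [L T^-1]; t has dimensions [T].
As written, the RHS gt^2 (exponent 2 on t) has dimensions [L], which does not match.
With exponent 1, the RHS gt has dimensions [L T^-1], matching the LHS.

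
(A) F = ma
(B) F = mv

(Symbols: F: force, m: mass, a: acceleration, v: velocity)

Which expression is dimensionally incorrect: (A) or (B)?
(B)

(A) F = ma: LHS [L M T^-2], RHS [L M T^-2] ✓
(B) F = mv: LHS [L M T^-2], RHS [L M T^-1] ✗

Expression (B) F = mv is dimensionally incorrect.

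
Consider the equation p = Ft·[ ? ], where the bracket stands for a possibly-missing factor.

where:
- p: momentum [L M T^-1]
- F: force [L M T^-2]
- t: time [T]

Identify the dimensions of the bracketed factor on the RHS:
Nothing is missing — the bracketed factor must be dimensionless.

p has dimensions [L M T^-1] and Ft already has dimensions [L M T^-1], so p = Ft is dimensionally complete.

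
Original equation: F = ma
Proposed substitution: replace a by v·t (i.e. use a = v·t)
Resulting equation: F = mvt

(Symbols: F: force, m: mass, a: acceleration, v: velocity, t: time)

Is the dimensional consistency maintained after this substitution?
No

[a] = [L T^-2] and [v·t] = [L]. These differ, so the substitution replaces a quantity by one of different dimensions and the result F = mvt has LHS [L M T^-2] vs RHS [L M] — inconsistent.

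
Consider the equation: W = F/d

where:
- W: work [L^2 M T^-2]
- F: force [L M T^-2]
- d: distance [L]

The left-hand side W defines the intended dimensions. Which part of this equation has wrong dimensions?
The right-hand side term F/d

W has dimensions [L^2 M T^-2], but F/d has dimensions [M T^-2], so the term F/d is dimensionally wrong for W.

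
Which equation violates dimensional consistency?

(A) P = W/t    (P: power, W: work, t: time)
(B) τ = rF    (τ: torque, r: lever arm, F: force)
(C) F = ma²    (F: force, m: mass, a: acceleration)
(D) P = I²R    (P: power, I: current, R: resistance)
(C) F = ma²

The equation (C) F = ma² is dimensionally incorrect.

LHS (F): [L M T^-2]
RHS (ma²): [L^2 M T^-4] ✗

The dimensions do not match. The other three equations balance.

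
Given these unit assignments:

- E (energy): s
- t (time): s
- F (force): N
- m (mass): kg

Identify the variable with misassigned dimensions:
E

The variable E (energy) should have units J, not s.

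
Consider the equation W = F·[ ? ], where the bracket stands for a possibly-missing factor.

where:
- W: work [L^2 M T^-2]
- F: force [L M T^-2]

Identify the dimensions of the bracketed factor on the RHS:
[L] — length (e.g. a distance d)

W has dimensions [L^2 M T^-2]; F has dimensions [L M T^-2].
The bracketed factor must supply [L^2 M T^-2] / [L M T^-2] = [L].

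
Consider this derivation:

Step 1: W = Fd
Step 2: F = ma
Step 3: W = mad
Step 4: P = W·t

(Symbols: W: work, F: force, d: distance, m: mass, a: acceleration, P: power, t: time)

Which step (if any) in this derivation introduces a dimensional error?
Step 4

Step 1: W = Fd → LHS [L^2 M T^-2], RHS [L^2 M T^-2] ✓
Step 2: F = ma → LHS [L M T^-2], RHS [L M T^-2] ✓
Step 3: W = mad → LHS [L^2 M T^-2], RHS [L^2 M T^-2] ✓
Step 4: P = W·t → LHS [L^2 M T^-3], RHS [L^2 M T^-1] ✗

The first dimensional inconsistency appears in step 4: P = W·t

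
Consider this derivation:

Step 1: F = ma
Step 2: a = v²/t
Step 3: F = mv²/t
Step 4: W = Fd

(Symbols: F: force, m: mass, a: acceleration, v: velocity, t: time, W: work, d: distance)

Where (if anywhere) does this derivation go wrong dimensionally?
Step 2

Step 1: F = ma → LHS [L M T^-2], RHS [L M T^-2] ✓
Step 2: a = v²/t → LHS [L T^-2], RHS [L^2 T^-3] ✗

The first dimensional inconsistency appears in step 2: a = v²/t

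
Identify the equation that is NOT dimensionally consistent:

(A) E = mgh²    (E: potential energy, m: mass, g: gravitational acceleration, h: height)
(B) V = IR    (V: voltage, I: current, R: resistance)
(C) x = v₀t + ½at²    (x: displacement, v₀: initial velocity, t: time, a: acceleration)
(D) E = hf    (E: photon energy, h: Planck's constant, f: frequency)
(A) E = mgh²

The equation (A) E = mgh² is dimensionally incorrect.

LHS (E): [L^2 M T^-2]
RHS (mgh²): [L^3 M T^-2] ✗

The dimensions do not match. The other three equations balance.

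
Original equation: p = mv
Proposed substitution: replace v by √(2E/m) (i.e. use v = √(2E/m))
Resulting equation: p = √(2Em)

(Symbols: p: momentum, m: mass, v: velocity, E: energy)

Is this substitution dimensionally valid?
Yes

[v] = [L T^-1] and [√(2E/m)] = [L T^-1]. These match, so the substitution replaces a quantity by one of the same dimensions and the result p = √(2Em) has LHS [L M T^-1] vs RHS [L M T^-1] — still consistent.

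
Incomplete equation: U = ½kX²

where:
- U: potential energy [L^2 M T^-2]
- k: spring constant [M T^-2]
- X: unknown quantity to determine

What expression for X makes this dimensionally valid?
X = x (displacement), dimensions [L]

U has dimensions [L^2 M T^-2]; the rest of the RHS (½k) has dimensions [M T^-2].
So X² must have dimensions [L^2], i.e. X has dimensions [L] — X = x (displacement).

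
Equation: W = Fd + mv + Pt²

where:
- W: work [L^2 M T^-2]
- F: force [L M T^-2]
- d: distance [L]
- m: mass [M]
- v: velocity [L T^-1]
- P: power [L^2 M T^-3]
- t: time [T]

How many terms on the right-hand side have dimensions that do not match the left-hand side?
2

LHS W: [L^2 M T^-2]
- Fd: [L^2 M T^-2] ✓
- mv: [L M T^-1] ✗
- Pt²: [L^2 M T^-1] ✗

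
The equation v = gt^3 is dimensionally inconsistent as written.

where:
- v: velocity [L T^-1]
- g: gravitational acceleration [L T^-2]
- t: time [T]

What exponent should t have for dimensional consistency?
The exponent of t should be 1: v = gt

The LHS v has dimensions [L T^-1]; t has dimensions [T].
As written, the RHS gt^3 (exponent 3 on t) has dimensions [L T], which does not match.
With exponent 1, the RHS gt has dimensions [L T^-1], matching the LHS.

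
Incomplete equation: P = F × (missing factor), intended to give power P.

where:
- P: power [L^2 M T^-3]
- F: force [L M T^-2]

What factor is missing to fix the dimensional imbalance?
v (velocity), dimensions [L T^-1]

P has dimensions [L^2 M T^-3] and F has dimensions [L M T^-2].
The missing factor must have dimensions [L^2 M T^-3] / [L M T^-2] = [L T^-1], i.e. velocity (v).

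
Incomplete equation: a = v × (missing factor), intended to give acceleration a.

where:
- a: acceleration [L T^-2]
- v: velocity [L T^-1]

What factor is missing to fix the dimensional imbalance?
1/t (inverse time), dimensions [T^-1]

a has dimensions [L T^-2] and v has dimensions [L T^-1].
The missing factor must have dimensions [L T^-2] / [L T^-1] = [T^-1], i.e. inverse time (1/t).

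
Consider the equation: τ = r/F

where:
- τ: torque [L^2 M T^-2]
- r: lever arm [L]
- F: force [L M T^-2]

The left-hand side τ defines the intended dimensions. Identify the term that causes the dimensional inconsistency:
The right-hand side term r/F

τ has dimensions [L^2 M T^-2], but r/F has dimensions [M^-1 T^2], so the term r/F is dimensionally wrong for τ.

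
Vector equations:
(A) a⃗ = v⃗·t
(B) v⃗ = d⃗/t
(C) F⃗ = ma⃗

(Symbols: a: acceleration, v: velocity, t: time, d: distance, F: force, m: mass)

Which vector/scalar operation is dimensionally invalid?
(A) a⃗ = v⃗·t

(A) a⃗ = v⃗·t: LHS [L T^-2], RHS [L] ✗ — acceleration is velocity per time; should be v⃗/t
(B) v⃗ = d⃗/t: LHS [L T^-1], RHS [L T^-1] ✓ — displacement (vector) divided by time (scalar)
(C) F⃗ = ma⃗: LHS [L M T^-2], RHS [L M T^-2] ✓ — Force and acceleration are vectors, mass is a scalar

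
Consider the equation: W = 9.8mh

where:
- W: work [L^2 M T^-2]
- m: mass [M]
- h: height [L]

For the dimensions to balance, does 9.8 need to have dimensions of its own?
Yes

W has dimensions [L^2 M T^-2], while mh alone has dimensions [L M]. For the equation to balance, the factor 9.8 must carry dimensions [L T^-2] — it is a dimensional constant (a numerical value of a physical quantity with its units suppressed), not a pure number.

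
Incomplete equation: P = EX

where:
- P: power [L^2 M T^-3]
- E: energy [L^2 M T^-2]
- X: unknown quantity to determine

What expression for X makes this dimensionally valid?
X = f (inverse time / frequency (1/t)), dimensions [T^-1]

P has dimensions [L^2 M T^-3]; the rest of the RHS (E) has dimensions [L^2 M T^-2].
So X must have dimensions [T^-1] — X = f (inverse time / frequency (1/t)).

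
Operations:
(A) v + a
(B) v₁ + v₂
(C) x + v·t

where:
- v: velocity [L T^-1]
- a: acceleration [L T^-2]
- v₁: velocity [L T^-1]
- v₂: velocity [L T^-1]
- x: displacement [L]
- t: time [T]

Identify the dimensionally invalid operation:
(A) v + a

(A) v + a: v [L T^-1] and a [L T^-2] — different dimensions cannot be added/subtracted ✗
(B) v₁ + v₂: v₁ [L T^-1] and v₂ [L T^-1] — same dimensions ✓
(C) x + v·t: x [L] and v·t [L] — same dimensions ✓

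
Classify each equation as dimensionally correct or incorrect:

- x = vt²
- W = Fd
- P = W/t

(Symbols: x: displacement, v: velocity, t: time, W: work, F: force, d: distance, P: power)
Dimensionally correct: W = Fd, P = W/t
Dimensionally incorrect: x = vt²
Ordered (correct first, then incorrect): W = Fd, P = W/t, x = vt²

- x = vt²: LHS [L], RHS [L T] → incorrect ✗
- W = Fd: LHS [L^2 M T^-2], RHS [L^2 M T^-2] → correct ✓
- P = W/t: LHS [L^2 M T^-3], RHS [L^2 M T^-3] → correct ✓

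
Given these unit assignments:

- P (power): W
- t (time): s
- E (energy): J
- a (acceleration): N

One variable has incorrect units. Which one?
a

The variable a (acceleration) should have units m/s², not N.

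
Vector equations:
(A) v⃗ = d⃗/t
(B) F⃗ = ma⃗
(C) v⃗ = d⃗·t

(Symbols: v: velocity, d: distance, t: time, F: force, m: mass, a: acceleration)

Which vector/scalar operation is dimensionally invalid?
(C) v⃗ = d⃗·t

(A) v⃗ = d⃗/t: LHS [L T^-1], RHS [L T^-1] ✓ — displacement (vector) divided by time (scalar)
(B) F⃗ = ma⃗: LHS [L M T^-2], RHS [L M T^-2] ✓ — Force and acceleration are vectors, mass is a scalar
(C) v⃗ = d⃗·t: LHS [L T^-1], RHS [L T] ✗ — velocity is displacement per time; should be d⃗/t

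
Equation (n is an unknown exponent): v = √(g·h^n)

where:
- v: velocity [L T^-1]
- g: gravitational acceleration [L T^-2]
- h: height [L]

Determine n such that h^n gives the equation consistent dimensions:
n = 1

v has dimensions [L T^-1]; h has dimensions [L].
With n = 1: √(g·h^1) has dimensions [L T^-1], matching the LHS ✓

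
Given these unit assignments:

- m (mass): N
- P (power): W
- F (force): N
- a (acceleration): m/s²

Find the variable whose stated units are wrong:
m

The variable m (mass) should have units kg, not N.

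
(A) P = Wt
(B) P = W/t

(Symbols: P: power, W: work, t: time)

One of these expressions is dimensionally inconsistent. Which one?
(A)

(A) P = Wt: LHS [L^2 M T^-3], RHS [L^2 M T^-1] ✗
(B) P = W/t: LHS [L^2 M T^-3], RHS [L^2 M T^-3] ✓

Expression (A) P = Wt is dimensionally incorrect.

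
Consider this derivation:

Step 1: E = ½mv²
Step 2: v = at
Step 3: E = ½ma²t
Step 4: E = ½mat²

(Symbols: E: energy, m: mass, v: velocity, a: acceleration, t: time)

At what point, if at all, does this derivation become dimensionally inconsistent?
Step 3

Step 1: E = ½mv² → LHS [L^2 M T^-2], RHS [L^2 M T^-2] ✓
Step 2: v = at → LHS [L T^-1], RHS [L T^-1] ✓
Step 3: E = ½ma²t → LHS [L^2 M T^-2], RHS [L^2 M T^-3] ✗

The first dimensional inconsistency appears in step 3: E = ½ma²t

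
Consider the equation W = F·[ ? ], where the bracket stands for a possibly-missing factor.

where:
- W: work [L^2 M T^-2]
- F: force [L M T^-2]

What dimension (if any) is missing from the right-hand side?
[L] — length (e.g. a distance d)

W has dimensions [L^2 M T^-2]; F has dimensions [L M T^-2].
The bracketed factor must supply [L^2 M T^-2] / [L M T^-2] = [L].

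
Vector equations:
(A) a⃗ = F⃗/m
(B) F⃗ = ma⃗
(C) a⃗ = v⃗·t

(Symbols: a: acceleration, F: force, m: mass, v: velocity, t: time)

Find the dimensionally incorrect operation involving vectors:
(C) a⃗ = v⃗·t

(A) a⃗ = F⃗/m: LHS [L T^-2], RHS [L T^-2] ✓ — force (vector) divided by mass (scalar)
(B) F⃗ = ma⃗: LHS [L M T^-2], RHS [L M T^-2] ✓ — Force and acceleration are vectors, mass is a scalar
(C) a⃗ = v⃗·t: LHS [L T^-2], RHS [L] ✗ — acceleration is velocity per time; should be v⃗/t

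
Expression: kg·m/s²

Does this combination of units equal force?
Yes

The expression kg·m/s² has dimensions [L M T^-2], which is exactly force [L M T^-2].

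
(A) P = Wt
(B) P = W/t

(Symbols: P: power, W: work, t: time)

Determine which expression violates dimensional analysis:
(A)

(A) P = Wt: LHS [L^2 M T^-3], RHS [L^2 M T^-1] ✗
(B) P = W/t: LHS [L^2 M T^-3], RHS [L^2 M T^-3] ✓

Expression (A) P = Wt is dimensionally incorrect.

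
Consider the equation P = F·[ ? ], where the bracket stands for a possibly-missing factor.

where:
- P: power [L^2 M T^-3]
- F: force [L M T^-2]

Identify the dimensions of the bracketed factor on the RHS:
[L T^-1] — velocity (e.g. v)

P has dimensions [L^2 M T^-3]; F has dimensions [L M T^-2].
The bracketed factor must supply [L^2 M T^-3] / [L M T^-2] = [L T^-1].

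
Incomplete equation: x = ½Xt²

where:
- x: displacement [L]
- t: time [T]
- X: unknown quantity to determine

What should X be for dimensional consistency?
X = a (acceleration), dimensions [L T^-2]

x has dimensions [L]; the rest of the RHS (½ t²) has dimensions [T^2].
So X must have dimensions [L T^-2] — X = a (acceleration).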